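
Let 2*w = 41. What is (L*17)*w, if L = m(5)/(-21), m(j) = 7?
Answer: -697/6 ≈ -116.17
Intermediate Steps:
w = 41/2 (w = (1/2)*41 = 41/2 ≈ 20.500)
L = -1/3 (L = 7/(-21) = 7*(-1/21) = -1/3 ≈ -0.33333)
(L*17)*w = -1/3*17*(41/2) = -17/3*41/2 = -697/6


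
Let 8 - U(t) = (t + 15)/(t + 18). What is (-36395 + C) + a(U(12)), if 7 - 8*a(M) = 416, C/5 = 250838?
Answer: 9741951/8 ≈ 1.2177e+6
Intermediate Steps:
C = 1254190 (C = 5*250838 = 1254190)
U(t) = 8 - (15 + t)/(18 + t) (U(t) = 8 - (t + 15)/(t + 18) = 8 - (15 + t)/(18 + t))
a(M) = -409/8 (a(M) = 7/8 - ⅛*416 = 7/8 - 52 = -409/8)
(-36395 + C) + a(U(12)) = (-36395 + 1254190) - 409/8 = 1217795 - 409/8 = 9741951/8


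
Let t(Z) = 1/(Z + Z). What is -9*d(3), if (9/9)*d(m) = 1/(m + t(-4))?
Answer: -72/23 ≈ -3.1304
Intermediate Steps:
t(Z) = 1/(2*Z)
d(m) = 1/(-⅛ + m) (d(m) = 1/(m + (½)/(-4)) = 1/(m + (½)*(-¼)) = 1/(m - ⅛) = 1/(-⅛ + m))
-9*d(3) = -72/(-1 + 8*3) = -72/(-1 + 24) = -72/23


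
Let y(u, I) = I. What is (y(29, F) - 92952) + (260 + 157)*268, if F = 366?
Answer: 19170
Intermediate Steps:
(y(29, F) - 92952) + (260 + 157)*268 = (366 - 92952) + (260 + 157)*268 = -92586 + 417*268 = -92586 + 111756 = 19170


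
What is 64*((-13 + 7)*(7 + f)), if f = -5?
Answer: -768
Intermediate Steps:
64*((-13 + 7)*(7 + f)) = 64*((-13 + 7)*(7 - 5)) = 64*(-6*2) = 64*(-12) = -768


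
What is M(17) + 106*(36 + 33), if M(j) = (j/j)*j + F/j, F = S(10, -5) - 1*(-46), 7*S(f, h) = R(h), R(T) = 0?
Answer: 124673/17 ≈ 7333.7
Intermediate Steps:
S(f, h) = 0 (S(f, h) = (⅐)*0 = 0)
F = 46 (F = 0 - 1*(-46) = 0 + 46 = 46)
M(j) = j + 46/j (M(j) = (j/j)*j + 46/j = 1*j + 46/j = j + 46/j)
M(17) + 106*(36 + 33) = (17 + 46/17) + 106*(36 + 33) = (17 + 46*(1/17)) + 106*69 = (17 + 46/17) + 7314 = 335/17 + 7314 = 124673/17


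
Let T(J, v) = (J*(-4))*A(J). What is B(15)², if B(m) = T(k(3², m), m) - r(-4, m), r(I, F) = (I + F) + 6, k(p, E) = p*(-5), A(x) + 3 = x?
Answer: 74943649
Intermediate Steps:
A(x) = -3 + x
k(p, E) = -5*p
r(I, F) = 6 + F + I (r(I, F) = (F + I) + 6 = 6 + F + I)
T(J, v) = -4*J*(-3 + J) (T(J, v) = (J*(-4))*(-3 + J) = (-4*J)*(-3 + J) = -4*J*(-3 + J))
B(m) = -8642 - m (B(m) = 4*(-5*3²)*(3 - (-5)*3²) - (6 + m - 4) = 4*(-5*9)*(3 - (-5)*9) - (2 + m) = 4*(-45)*(3 - 1*(-45)) + (-2 - m) = 4*(-45)*(3 + 45) + (-2 - m) = 4*(-45)*48 + (-2 - m) = -8640 + (-2 - m) = -8642 - m)
B(15)² = (-8642 - 1*15)² = (-8642 - 15)² = (-8657)² = 74943649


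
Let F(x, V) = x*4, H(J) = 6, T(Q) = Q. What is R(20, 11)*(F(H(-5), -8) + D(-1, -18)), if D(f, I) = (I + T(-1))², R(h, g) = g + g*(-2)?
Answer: -4235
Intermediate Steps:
R(h, g) = -g (R(h, g) = g - 2*g = -g)
F(x, V) = 4*x
D(f, I) = (-1 + I)² (D(f, I) = (I - 1)² = (-1 + I)²)
R(20, 11)*(F(H(-5), -8) + D(-1, -18)) = (-1*11)*(4*6 + (-1 - 18)²) = -11*(24 + (-19)²) = -11*(24 + 361) = -11*385 = -4235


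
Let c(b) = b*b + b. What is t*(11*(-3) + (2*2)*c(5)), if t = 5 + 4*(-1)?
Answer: 87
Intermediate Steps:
c(b) = b + b² (c(b) = b² + b = b + b²)
t = 1 (t = 5 - 4 = 1)
t*(11*(-3) + (2*2)*c(5)) = 1*(11*(-3) + (2*2)*(5*(1 + 5))) = 1*(-33 + 4*(5*6)) = 1*(-33 + 4*30) = 1*(-33 + 120) = 1*87 = 87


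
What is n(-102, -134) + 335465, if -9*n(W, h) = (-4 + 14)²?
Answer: 3019085/9 ≈ 3.3545e+5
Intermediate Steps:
n(W, h) = -100/9 (n(W, h) = -(-4 + 14)²/9 = -⅑*10² = -⅑*100 = -100/9)
n(-102, -134) + 335465 = -100/9 + 335465 = 3019085/9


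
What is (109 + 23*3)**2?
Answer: 31684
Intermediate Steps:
(109 + 23*3)**2 = (109 + 69)**2 = 178**2 = 31684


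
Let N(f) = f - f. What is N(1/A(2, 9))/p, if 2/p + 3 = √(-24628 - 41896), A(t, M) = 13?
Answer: 0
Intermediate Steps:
N(f) = 0
p = 2/(-3 + 2*I*√16631) (p = 2/(-3 + √(-24628 - 41896)) = 2/(-3 + √(-66524)) = 2/(-3 + 2*I*√16631) ≈ -9.0181e-5 - 0.0077532*I)
N(1/A(2, 9))/p = 0/(-6/66533 - 4*I*√16631/66533) = 0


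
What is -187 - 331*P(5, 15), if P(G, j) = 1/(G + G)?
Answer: -2201/10 ≈ -220.10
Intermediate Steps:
P(G, j) = 1/(2*G)
-187 - 331*P(5, 15) = -187 - 331/(2*5) = -187 - 331*1/10 = -187 - 331/10 = -2201/10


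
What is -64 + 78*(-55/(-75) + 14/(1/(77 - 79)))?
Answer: -10954/5 ≈ -2190.8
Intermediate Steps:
-64 + 78*(-55/(-75) + 14/(1/(77 - 79))) = -64 + 78*(-55*(-1/75) + 14/(1/(-2))) = -64 + 78*(11/15 + 14/(-½)) = -64 + 78*(11/15 + 14*(-2)) = -64 + 78*(11/15 - 28) = -64 + 78*(-409/15) = -64 - 10634/5 = -10954/5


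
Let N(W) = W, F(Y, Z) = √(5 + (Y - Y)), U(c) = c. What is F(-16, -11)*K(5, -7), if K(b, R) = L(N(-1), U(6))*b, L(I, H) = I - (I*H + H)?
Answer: -5*√5 ≈ -11.180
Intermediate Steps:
F(Y, Z) = √5 (F(Y, Z) = √(5 + 0) = √5)
L(I, H) = I - H - H*I (L(I, H) = I - (H*I + H) = I - (H + H*I) = I + (-H - H*I) = I - H - H*I)
K(b, R) = -b (K(b, R) = (-1 - 1*6 - 1*6*(-1))*b = (-1 - 6 + 6)*b = -b)
F(-16, -11)*K(5, -7) = √5*(-1*5) = √5*(-5) = -5*√5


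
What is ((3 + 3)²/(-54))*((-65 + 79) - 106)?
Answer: 184/3 ≈ 61.333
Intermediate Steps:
((3 + 3)²/(-54))*((-65 + 79) - 106) = (6²*(-1/54))*(14 - 106) = (36*(-1/54))*(-92) = -⅔*(-92) = 184/3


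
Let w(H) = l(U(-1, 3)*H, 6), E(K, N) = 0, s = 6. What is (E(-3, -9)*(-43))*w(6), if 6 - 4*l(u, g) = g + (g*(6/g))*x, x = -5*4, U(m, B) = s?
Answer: 0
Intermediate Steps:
U(m, B) = 6
x = -20
l(u, g) = 63/2 - g/4 (l(u, g) = 3/2 - (g + (g*(6/g))*(-20))/4 = 3/2 - (g + 6*(-20))/4 = 3/2 - (g - 120)/4 = 3/2 - (-120 + g)/4 = 3/2 + (30 - g/4) = 63/2 - g/4)
w(H) = 30 (w(H) = 63/2 - ¼*6 = 63/2 - 3/2 = 30)
(E(-3, -9)*(-43))*w(6) = (0*(-43))*30 = 0*30 = 0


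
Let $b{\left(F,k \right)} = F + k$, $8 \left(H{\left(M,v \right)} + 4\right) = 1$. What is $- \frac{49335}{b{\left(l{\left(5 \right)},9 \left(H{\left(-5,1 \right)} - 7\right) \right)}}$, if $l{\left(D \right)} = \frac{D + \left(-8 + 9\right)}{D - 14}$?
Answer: $\frac{21528}{43} \approx 500.65$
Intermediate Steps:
$H{\left(M,v \right)} = - \frac{31}{8}$ ($H{\left(M,v \right)} = -4 + \frac{1}{8} \cdot 1 = -4 + \frac{1}{8} = - \frac{31}{8}$)
$l{\left(D \right)} = \frac{1 + D}{-14 + D}$ ($l{\left(D \right)} = \frac{D + 1}{-14 + D} = \frac{1 + D}{-14 + D}$)
$- \frac{49335}{b{\left(l{\left(5 \right)},9 \left(H{\left(-5,1 \right)} - 7\right) \right)}} = - \frac{49335}{\frac{1 + 5}{-14 + 5} + 9 \left(- \frac{31}{8} - 7\right)} = - \frac{49335}{\frac{1}{-9} \cdot 6 + 9 \left(- \frac{87}{8}\right)} = - \frac{49335}{\left(- \frac{1}{9}\right) 6 - \frac{783}{8}} = - \frac{49335}{- \frac{2}{3} - \frac{783}{8}} = - \frac{49335}{- \frac{2365}{24}} = \left(-49335\right) \left(- \frac{24}{2365}\right) = \frac{21528}{43}$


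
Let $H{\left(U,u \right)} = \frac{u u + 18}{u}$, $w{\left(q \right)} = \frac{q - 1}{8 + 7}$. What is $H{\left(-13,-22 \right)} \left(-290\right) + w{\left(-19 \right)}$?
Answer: $\frac{218326}{33} \approx 6615.9$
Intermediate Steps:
$w{\left(q \right)} = - \frac{1}{15} + \frac{q}{15}$ ($w{\left(q \right)} = \frac{-1 + q}{15} = \left(-1 + q\right) \frac{1}{15} = - \frac{1}{15} + \frac{q}{15}$)
$H{\left(U,u \right)} = \frac{18 + u^{2}}{u}$ ($H{\left(U,u \right)} = \frac{u^{2} + 18}{u} = \frac{18 + u^{2}}{u}$)
$H{\left(-13,-22 \right)} \left(-290\right) + w{\left(-19 \right)} = \left(-22 + \frac{18}{-22}\right) \left(-290\right) + \left(- \frac{1}{15} + \frac{1}{15} \left(-19\right)\right) = \left(-22 + 18 \left(- \frac{1}{22}\right)\right) \left(-290\right) - \frac{4}{3} = \left(-22 - \frac{9}{11}\right) \left(-290\right) - \frac{4}{3} = \left(- \frac{251}{11}\right) \left(-290\right) - \frac{4}{3} = \frac{72790}{11} - \frac{4}{3} = \frac{218326}{33}$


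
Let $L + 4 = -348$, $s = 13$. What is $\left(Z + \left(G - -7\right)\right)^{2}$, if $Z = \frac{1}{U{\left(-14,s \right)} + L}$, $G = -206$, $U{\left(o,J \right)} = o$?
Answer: $\frac{5304937225}{133956} \approx 39602.0$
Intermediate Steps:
$L = -352$ ($L = -4 - 348 = -352$)
$Z = - \frac{1}{366}$ ($Z = \frac{1}{-14 - 352} = \frac{1}{-366} = - \frac{1}{366} \approx -0.0027322$)
$\left(Z + \left(G - -7\right)\right)^{2} = \left(- \frac{1}{366} - 199\right)^{2} = \left(- \frac{72835}{366}\right)^{2} = \frac{5304937225}{133956}$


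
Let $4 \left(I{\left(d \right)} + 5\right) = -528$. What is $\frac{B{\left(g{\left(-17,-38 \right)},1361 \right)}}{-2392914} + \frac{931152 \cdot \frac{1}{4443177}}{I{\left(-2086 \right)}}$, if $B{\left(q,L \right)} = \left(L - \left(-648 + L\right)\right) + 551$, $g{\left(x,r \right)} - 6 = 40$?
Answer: $- \frac{986005413493}{485534413781862} \approx -0.0020308$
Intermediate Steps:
$g{\left(x,r \right)} = 46$ ($g{\left(x,r \right)} = 6 + 40 = 46$)
$B{\left(q,L \right)} = 1199$ ($B{\left(q,L \right)} = 648 + 551 = 1199$)
$I{\left(d \right)} = -137$ ($I{\left(d \right)} = -5 + \frac{1}{4} \left(-528\right) = -5 - 132 = -137$)
$\frac{B{\left(g{\left(-17,-38 \right)},1361 \right)}}{-2392914} + \frac{931152 \cdot \frac{1}{4443177}}{I{\left(-2086 \right)}} = \frac{1199}{-2392914} + \frac{931152 \cdot \frac{1}{4443177}}{-137} = 1199 \left(- \frac{1}{2392914}\right) + 931152 \cdot \frac{1}{4443177} \left(- \frac{1}{137}\right) = - \frac{1199}{2392914} + \frac{310384}{1481059} \left(- \frac{1}{137}\right) = - \frac{1199}{2392914} - \frac{310384}{202905083} = - \frac{986005413493}{485534413781862}$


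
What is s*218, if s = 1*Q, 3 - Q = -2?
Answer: 1090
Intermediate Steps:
Q = 5 (Q = 3 - 1*(-2) = 3 + 2 = 5)
s = 5 (s = 1*5 = 5)
s*218 = 5*218 = 1090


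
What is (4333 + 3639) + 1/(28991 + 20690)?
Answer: 396056933/49681 ≈ 7972.0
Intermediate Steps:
(4333 + 3639) + 1/(28991 + 20690) = 7972 + 1/49681 = 396056933/49681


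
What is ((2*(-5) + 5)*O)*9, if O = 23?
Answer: -1035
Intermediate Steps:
((2*(-5) + 5)*O)*9 = ((2*(-5) + 5)*23)*9 = ((-10 + 5)*23)*9 = -5*23*9 = -115*9 = -1035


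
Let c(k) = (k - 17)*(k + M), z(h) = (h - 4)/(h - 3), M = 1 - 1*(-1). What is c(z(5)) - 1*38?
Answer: -317/4 ≈ -79.250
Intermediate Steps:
M = 2 (M = 1 + 1 = 2)
z(h) = (-4 + h)/(-3 + h)
c(k) = (-17 + k)*(2 + k) (c(k) = (k - 17)*(k + 2) = (-17 + k)*(2 + k))
c(z(5)) - 1*38 = (-34 + ((-4 + 5)/(-3 + 5))² - 15*(-4 + 5)/(-3 + 5)) - 1*38 = (-34 + (1/2)² - 15/2) - 38 = (-34 + ((½)*1)² - 15/2) - 38 = (-34 + (½)² - 15*½) - 38 = (-34 + ¼ - 15/2) - 38 = -165/4 - 38 = -317/4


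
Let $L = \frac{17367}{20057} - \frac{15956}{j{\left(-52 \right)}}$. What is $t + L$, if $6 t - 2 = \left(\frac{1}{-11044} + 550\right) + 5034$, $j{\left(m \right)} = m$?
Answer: $\frac{21402146245219}{17277741624} \approx 1238.7$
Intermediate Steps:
$t = \frac{61691783}{66264}$ ($t = \frac{1}{3} + \frac{\left(\frac{1}{-11044} + 550\right) + 5034}{6} = \frac{1}{3} + \frac{\left(- \frac{1}{11044} + 550\right) + 5034}{6} = \frac{1}{3} + \frac{\frac{6074199}{11044} + 5034}{6} = \frac{1}{3} + \frac{1}{6} \cdot \frac{61669695}{11044} = \frac{1}{3} + \frac{20556565}{22088} = \frac{61691783}{66264} \approx 931.0$)
$L = \frac{80233144}{260741}$ ($L = \frac{17367}{20057} - \frac{15956}{-52} = 17367 \cdot \frac{1}{20057} - - \frac{3989}{13} = \frac{17367}{20057} + \frac{3989}{13} = \frac{80233144}{260741} \approx 307.71$)
$t + L = \frac{61691783}{66264} + \frac{80233144}{260741} = \frac{21402146245219}{17277741624}$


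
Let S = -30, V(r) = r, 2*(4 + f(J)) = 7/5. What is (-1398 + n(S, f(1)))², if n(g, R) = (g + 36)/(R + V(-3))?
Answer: 863066884/441 ≈ 1.9571e+6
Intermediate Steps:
f(J) = -33/10 (f(J) = -4 + (7/5)/2 = -4 + (7*(⅕))/2 = -4 + (½)*(7/5) = -4 + 7/10 = -33/10)
n(g, R) = (36 + g)/(-3 + R) (n(g, R) = (g + 36)/(R - 3) = (36 + g)/(-3 + R))
(-1398 + n(S, f(1)))² = (-1398 + (36 - 30)/(-3 - 33/10))² = (-1398 + 6/(-63/10))² = (-1398 - 10/63*6)² = (-1398 - 20/21)² = (-29378/21)² = 863066884/441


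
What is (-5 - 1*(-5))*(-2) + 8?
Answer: 8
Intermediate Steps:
(-5 - 1*(-5))*(-2) + 8 = (-5 + 5)*(-2) + 8 = 0*(-2) + 8 = 0 + 8 = 8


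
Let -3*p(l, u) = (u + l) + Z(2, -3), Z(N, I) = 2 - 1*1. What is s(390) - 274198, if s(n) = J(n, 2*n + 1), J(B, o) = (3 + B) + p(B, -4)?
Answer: -273934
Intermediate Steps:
Z(N, I) = 1 (Z(N, I) = 2 - 1 = 1)
p(l, u) = -⅓ - l/3 - u/3 (p(l, u) = -((u + l) + 1)/3 = -((l + u) + 1)/3 = -(1 + l + u)/3 = -⅓ - l/3 - u/3)
J(B, o) = 4 + 2*B/3 (J(B, o) = (3 + B) + (-⅓ - B/3 - ⅓*(-4)) = (3 + B) + (-⅓ - B/3 + 4/3) = (3 + B) + (1 - B/3) = 4 + 2*B/3)
s(n) = 4 + 2*n/3
s(390) - 274198 = (4 + (⅔)*390) - 274198 = (4 + 260) - 274198 = 264 - 274198 = -273934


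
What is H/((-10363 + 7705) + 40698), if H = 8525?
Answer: 1705/7608 ≈ 0.22411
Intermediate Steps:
H/((-10363 + 7705) + 40698) = 8525/((-10363 + 7705) + 40698) = 8525/(-2658 + 40698) = 8525/38040 = 8525*(1/38040) = 1705/7608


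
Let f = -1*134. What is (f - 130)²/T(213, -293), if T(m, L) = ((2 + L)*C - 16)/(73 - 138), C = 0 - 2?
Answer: -2265120/283 ≈ -8004.0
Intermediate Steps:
C = -2
f = -134
T(m, L) = 4/13 + 2*L/65 (T(m, L) = ((2 + L)*(-2) - 16)/(73 - 138) = ((-4 - 2*L) - 16)/(-65) = (-20 - 2*L)*(-1/65) = 4/13 + 2*L/65)
(f - 130)²/T(213, -293) = (-134 - 130)²/(4/13 + (2/65)*(-293)) = (-264)²/(4/13 - 586/65) = 69696/(-566/65) = 69696*(-65/566) = -2265120/283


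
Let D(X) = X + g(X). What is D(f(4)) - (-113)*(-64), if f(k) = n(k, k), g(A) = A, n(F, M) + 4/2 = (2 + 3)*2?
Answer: -7216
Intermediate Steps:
n(F, M) = 8 (n(F, M) = -2 + (2 + 3)*2 = -2 + 5*2 = -2 + 10 = 8)
f(k) = 8
D(X) = 2*X (D(X) = X + X = 2*X)
D(f(4)) - (-113)*(-64) = 2*8 - (-113)*(-64) = 16 - 1*7232 = 16 - 7232 = -7216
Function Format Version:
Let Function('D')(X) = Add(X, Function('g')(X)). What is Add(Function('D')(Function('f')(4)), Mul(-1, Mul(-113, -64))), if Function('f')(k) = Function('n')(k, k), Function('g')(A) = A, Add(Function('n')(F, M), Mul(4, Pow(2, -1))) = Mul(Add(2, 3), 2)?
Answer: -7216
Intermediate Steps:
Function('n')(F, M) = 8 (Function('n')(F, M) = Add(-2, Mul(Add(2, 3), 2)) = Add(-2, Mul(5, 2)) = Add(-2, 10) = 8)
Function('f')(k) = 8
Function('D')(X) = Mul(2, X) (Function('D')(X) = Add(X, X) = Mul(2, X))
Add(Function('D')(Function('f')(4)), Mul(-1, Mul(-113, -64))) = Add(Mul(2, 8), Mul(-1, Mul(-113, -64))) = Add(16, Mul(-1, 7232)) = Add(16, -7232) = -7216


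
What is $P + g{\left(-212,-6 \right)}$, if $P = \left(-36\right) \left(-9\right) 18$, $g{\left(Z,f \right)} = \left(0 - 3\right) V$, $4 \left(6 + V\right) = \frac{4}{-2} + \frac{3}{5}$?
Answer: $\frac{117021}{20} \approx 5851.0$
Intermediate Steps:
$V = - \frac{127}{20}$ ($V = -6 + \frac{\frac{4}{-2} + \frac{3}{5}}{4} = -6 + \frac{4 \left(- \frac{1}{2}\right) + 3 \cdot \frac{1}{5}}{4} = -6 + \frac{-2 + \frac{3}{5}}{4} = -6 + \frac{1}{4} \left(- \frac{7}{5}\right) = -6 - \frac{7}{20} = - \frac{127}{20} \approx -6.35$)
$g{\left(Z,f \right)} = \frac{381}{20}$ ($g{\left(Z,f \right)} = \left(0 - 3\right) \left(- \frac{127}{20}\right) = \left(-3\right) \left(- \frac{127}{20}\right) = \frac{381}{20}$)
$P = 5832$ ($P = 324 \cdot 18 = 5832$)
$P + g{\left(-212,-6 \right)} = 5832 + \frac{381}{20} = \frac{117021}{20}$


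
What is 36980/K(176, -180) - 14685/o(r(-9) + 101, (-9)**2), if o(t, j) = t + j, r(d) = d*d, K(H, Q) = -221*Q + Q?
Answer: -28590013/520740 ≈ -54.903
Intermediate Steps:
K(H, Q) = -220*Q
r(d) = d**2
o(t, j) = j + t
36980/K(176, -180) - 14685/o(r(-9) + 101, (-9)**2) = 36980/((-220*(-180))) - 14685/((-9)**2 + ((-9)**2 + 101)) = 36980/39600 - 14685/(81 + (81 + 101)) = 36980*(1/39600) - 14685/(81 + 182) = 1849/1980 - 14685/263 = -28590013/520740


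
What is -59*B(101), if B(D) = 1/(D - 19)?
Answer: -59/82 ≈ -0.71951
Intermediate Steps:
B(D) = 1/(-19 + D)
-59*B(101) = -59/(-19 + 101) = -59/82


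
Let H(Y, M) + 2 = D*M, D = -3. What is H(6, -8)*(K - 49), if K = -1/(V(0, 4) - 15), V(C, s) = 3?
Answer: -6457/6 ≈ -1076.2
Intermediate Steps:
H(Y, M) = -2 - 3*M
K = 1/12 (K = -1/(3 - 15) = -1/(-12) = -1*(-1/12) = 1/12 ≈ 0.083333)
H(6, -8)*(K - 49) = (-2 - 3*(-8))*(1/12 - 49) = (-2 + 24)*(-587/12) = 22*(-587/12) = -6457/6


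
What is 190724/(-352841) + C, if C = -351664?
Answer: -124081668148/352841 ≈ -3.5166e+5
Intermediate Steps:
190724/(-352841) + C = 190724/(-352841) - 351664 = 190724*(-1/352841) - 351664 = -190724/352841 - 351664 = -124081668148/352841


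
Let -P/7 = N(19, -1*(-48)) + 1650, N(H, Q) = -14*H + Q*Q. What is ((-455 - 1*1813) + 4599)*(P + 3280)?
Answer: -52531416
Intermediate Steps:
N(H, Q) = Q**2 - 14*H (N(H, Q) = -14*H + Q**2 = Q**2 - 14*H)
P = -25816 (P = -7*(((-1*(-48))**2 - 14*19) + 1650) = -7*((48**2 - 266) + 1650) = -7*((2304 - 266) + 1650) = -7*(2038 + 1650) = -7*3688 = -25816)
((-455 - 1*1813) + 4599)*(P + 3280) = ((-455 - 1*1813) + 4599)*(-25816 + 3280) = ((-455 - 1813) + 4599)*(-22536) = (-2268 + 4599)*(-22536) = 2331*(-22536) = -52531416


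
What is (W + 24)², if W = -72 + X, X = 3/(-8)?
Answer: 149769/64 ≈ 2340.1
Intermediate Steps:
X = -3/8 (X = 3*(-⅛) = -3/8 ≈ -0.37500)
W = -579/8 (W = -72 - 3/8 = -579/8 ≈ -72.375)
(W + 24)² = (-579/8 + 24)² = (-387/8)² = 149769/64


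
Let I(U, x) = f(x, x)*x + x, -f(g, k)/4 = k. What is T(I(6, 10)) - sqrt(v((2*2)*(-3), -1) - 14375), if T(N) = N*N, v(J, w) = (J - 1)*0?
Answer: 152100 - 25*I*sqrt(23) ≈ 1.521e+5 - 119.9*I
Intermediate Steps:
f(g, k) = -4*k
v(J, w) = 0 (v(J, w) = (-1 + J)*0 = 0)
I(U, x) = x - 4*x**2 (I(U, x) = (-4*x)*x + x = -4*x**2 + x = x - 4*x**2)
T(N) = N**2
T(I(6, 10)) - sqrt(v((2*2)*(-3), -1) - 14375) = (10*(1 - 4*10))**2 - sqrt(0 - 14375) = (10*(1 - 40))**2 - sqrt(-14375) = (10*(-39))**2 - 25*I*sqrt(23) = (-390)**2 - 25*I*sqrt(23) = 152100 - 25*I*sqrt(23)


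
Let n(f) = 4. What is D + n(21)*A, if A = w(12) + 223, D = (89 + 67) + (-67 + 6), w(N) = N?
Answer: 1035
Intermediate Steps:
D = 95 (D = 156 - 61 = 95)
A = 235 (A = 12 + 223 = 235)
D + n(21)*A = 95 + 4*235 = 95 + 940 = 1035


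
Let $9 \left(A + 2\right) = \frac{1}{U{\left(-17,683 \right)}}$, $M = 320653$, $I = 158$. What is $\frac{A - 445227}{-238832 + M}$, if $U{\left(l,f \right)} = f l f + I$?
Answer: $- \frac{31776614824456}{5839678910295} \approx -5.4415$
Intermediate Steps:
$U{\left(l,f \right)} = 158 + l f^{2}$ ($U{\left(l,f \right)} = f l f + 158 = l f^{2} + 158 = 158 + l f^{2}$)
$A = - \frac{142742791}{71371395}$ ($A = -2 + \frac{1}{9 \left(158 - 17 \cdot 683^{2}\right)} = -2 + \frac{1}{9 \left(158 - 7930313\right)} = -2 + \frac{1}{9 \left(-7930155\right)} = -2 + \frac{1}{9} \left(- \frac{1}{7930155}\right) = -2 - \frac{1}{71371395} = - \frac{142742791}{71371395} \approx -2.0$)
$\frac{A - 445227}{-238832 + M} = \frac{- \frac{142742791}{71371395} - 445227}{-238832 + 320653} = - \frac{31776614824456}{71371395 \cdot 81821} = \left(- \frac{31776614824456}{71371395}\right) \frac{1}{81821} = - \frac{31776614824456}{5839678910295}$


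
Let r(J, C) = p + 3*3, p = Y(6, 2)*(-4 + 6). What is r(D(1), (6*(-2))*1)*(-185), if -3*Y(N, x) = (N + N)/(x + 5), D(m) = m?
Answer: -10175/7 ≈ -1453.6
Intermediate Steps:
Y(N, x) = -2*N/(3*(5 + x)) (Y(N, x) = -(N + N)/(3*(x + 5)) = -2*N/(3*(5 + x)))
p = -8/7 (p = (-2*6/(15 + 3*2))*(-4 + 6) = -2*6/(15 + 6)*2 = -2*6/21*2 = -2*6*1/21*2 = -4/7*2 = -8/7 ≈ -1.1429)
r(J, C) = 55/7 (r(J, C) = -8/7 + 3*3 = -8/7 + 9 = 55/7)
r(D(1), (6*(-2))*1)*(-185) = (55/7)*(-185) = -10175/7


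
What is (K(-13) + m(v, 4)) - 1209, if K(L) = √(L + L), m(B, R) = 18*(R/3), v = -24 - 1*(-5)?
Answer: -1185 + I*√26 ≈ -1185.0 + 5.099*I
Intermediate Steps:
v = -19 (v = -24 + 5 = -19)
m(B, R) = 6*R (m(B, R) = 18*(R*(⅓)) = 18*(R/3) = 6*R)
K(L) = √2*√L (K(L) = √(2*L) = √2*√L)
(K(-13) + m(v, 4)) - 1209 = (√2*√(-13) + 6*4) - 1209 = (√2*(I*√13) + 24) - 1209 = (I*√26 + 24) - 1209 = (24 + I*√26) - 1209 = -1185 + I*√26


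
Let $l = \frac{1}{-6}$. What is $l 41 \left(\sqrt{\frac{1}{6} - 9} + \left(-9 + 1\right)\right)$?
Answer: $\frac{164}{3} - \frac{41 i \sqrt{318}}{36} \approx 54.667 - 20.309 i$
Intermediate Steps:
$l = - \frac{1}{6} \approx -0.16667$
$l 41 \left(\sqrt{\frac{1}{6} - 9} + \left(-9 + 1\right)\right) = \left(- \frac{1}{6}\right) 41 \left(\sqrt{\frac{1}{6} - 9} + \left(-9 + 1\right)\right) = - \frac{41 \left(\sqrt{\frac{1}{6} - 9} - 8\right)}{6} = - \frac{41 \left(\sqrt{- \frac{53}{6}} - 8\right)}{6} = - \frac{41 \left(\frac{i \sqrt{318}}{6} - 8\right)}{6} = - \frac{41 \left(-8 + \frac{i \sqrt{318}}{6}\right)}{6} = \frac{164}{3} - \frac{41 i \sqrt{318}}{36}$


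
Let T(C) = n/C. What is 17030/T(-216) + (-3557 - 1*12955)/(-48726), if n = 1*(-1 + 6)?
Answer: -5974584464/8121 ≈ -7.3570e+5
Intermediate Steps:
n = 5 (n = 1*5 = 5)
T(C) = 5/C
17030/T(-216) + (-3557 - 1*12955)/(-48726) = 17030/((5/(-216))) + (-3557 - 1*12955)/(-48726) = 17030/((5*(-1/216))) + (-3557 - 12955)*(-1/48726) = 17030/(-5/216) - 16512*(-1/48726) = 17030*(-216/5) + 2752/8121 = -735696 + 2752/8121 = -5974584464/8121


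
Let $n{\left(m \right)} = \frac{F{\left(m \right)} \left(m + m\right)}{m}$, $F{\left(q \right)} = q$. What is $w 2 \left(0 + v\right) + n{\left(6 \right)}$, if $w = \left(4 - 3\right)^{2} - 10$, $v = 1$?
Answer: $-6$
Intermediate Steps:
$n{\left(m \right)} = 2 m$ ($n{\left(m \right)} = \frac{m \left(m + m\right)}{m} = \frac{m 2 m}{m} = \frac{2 m^{2}}{m} = 2 m$)
$w = -9$ ($w = 1^{2} - 10 = 1 - 10 = -9$)
$w 2 \left(0 + v\right) + n{\left(6 \right)} = - 9 \cdot 2 \left(0 + 1\right) + 2 \cdot 6 = - 9 \cdot 2 \cdot 1 + 12 = \left(-9\right) 2 + 12 = -18 + 12 = -6$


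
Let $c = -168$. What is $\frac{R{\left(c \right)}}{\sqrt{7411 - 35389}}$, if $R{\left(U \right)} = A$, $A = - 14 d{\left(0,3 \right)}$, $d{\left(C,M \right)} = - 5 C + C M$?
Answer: $0$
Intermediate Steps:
$A = 0$ ($A = - 14 \cdot 0 \left(-5 + 3\right) = - 14 \cdot 0 \left(-2\right) = \left(-14\right) 0 = 0$)
$R{\left(U \right)} = 0$
$\frac{R{\left(c \right)}}{\sqrt{7411 - 35389}} = \frac{0}{\sqrt{7411 - 35389}} = \frac{0}{\sqrt{-27978}} = \frac{0}{i \sqrt{27978}} = 0 \left(- \frac{i \sqrt{27978}}{27978}\right) = 0$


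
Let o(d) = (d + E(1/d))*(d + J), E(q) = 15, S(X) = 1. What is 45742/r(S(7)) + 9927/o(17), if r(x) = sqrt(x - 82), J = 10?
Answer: 1103/96 - 45742*I/9 ≈ 11.49 - 5082.4*I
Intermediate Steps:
r(x) = sqrt(-82 + x)
o(d) = (10 + d)*(15 + d) (o(d) = (d + 15)*(d + 10) = (15 + d)*(10 + d) = (10 + d)*(15 + d))
45742/r(S(7)) + 9927/o(17) = 45742/(sqrt(-82 + 1)) + 9927/(150 + 17**2 + 25*17) = 45742/(sqrt(-81)) + 9927/(150 + 289 + 425) = 45742/((9*I)) + 9927/864 = 45742*(-I/9) + 9927*(1/864) = -45742*I/9 + 1103/96 = 1103/96 - 45742*I/9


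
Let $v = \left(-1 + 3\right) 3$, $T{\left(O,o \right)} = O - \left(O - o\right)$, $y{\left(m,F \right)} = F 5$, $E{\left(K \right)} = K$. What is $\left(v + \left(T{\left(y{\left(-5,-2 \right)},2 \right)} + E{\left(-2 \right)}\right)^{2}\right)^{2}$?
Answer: $36$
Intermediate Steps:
$y{\left(m,F \right)} = 5 F$
$T{\left(O,o \right)} = o$
$v = 6$ ($v = 2 \cdot 3 = 6$)
$\left(v + \left(T{\left(y{\left(-5,-2 \right)},2 \right)} + E{\left(-2 \right)}\right)^{2}\right)^{2} = \left(6 + \left(2 - 2\right)^{2}\right)^{2} = \left(6 + 0^{2}\right)^{2} = \left(6 + 0\right)^{2} = 6^{2} = 36$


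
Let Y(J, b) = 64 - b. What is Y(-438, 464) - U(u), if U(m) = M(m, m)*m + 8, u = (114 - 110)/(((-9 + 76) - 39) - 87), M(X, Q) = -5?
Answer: -24092/59 ≈ -408.34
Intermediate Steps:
u = -4/59 (u = 4/((67 - 39) - 87) = 4/(28 - 87) = 4/(-59) = 4*(-1/59) = -4/59 ≈ -0.067797)
U(m) = 8 - 5*m (U(m) = -5*m + 8 = 8 - 5*m)
Y(-438, 464) - U(u) = (64 - 1*464) - (8 - 5*(-4/59)) = (64 - 464) - (8 + 20/59) = -400 - 1*492/59 = -400 - 492/59 = -24092/59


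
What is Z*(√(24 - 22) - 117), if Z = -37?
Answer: 4329 - 37*√2 ≈ 4276.7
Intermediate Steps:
Z*(√(24 - 22) - 117) = -37*(√(24 - 22) - 117) = -37*(√2 - 117) = -37*(-117 + √2) = 4329 - 37*√2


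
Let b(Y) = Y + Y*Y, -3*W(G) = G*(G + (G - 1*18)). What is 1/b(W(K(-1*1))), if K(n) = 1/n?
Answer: 9/340 ≈ 0.026471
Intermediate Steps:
W(G) = -G*(-18 + 2*G)/3 (W(G) = -G*(G + (G - 1*18))/3 = -G*(G + (G - 18))/3 = -G*(G + (-18 + G))/3 = -G*(-18 + 2*G)/3)
b(Y) = Y + Y**2
1/b(W(K(-1*1))) = 1/((2*(9 - 1/((-1*1)))/(3*((-1*1))))*(1 + 2*(9 - 1/((-1*1)))/(3*((-1*1))))) = 1/(((2/3)*(9 - 1/(-1))/(-1))*(1 + (2/3)*(9 - 1/(-1))/(-1))) = 1/(((2/3)*(-1)*(9 - 1*(-1)))*(1 + (2/3)*(-1)*(9 - 1*(-1)))) = 1/(((2/3)*(-1)*(9 + 1))*(1 + (2/3)*(-1)*(9 + 1))) = 1/(((2/3)*(-1)*10)*(1 + (2/3)*(-1)*10)) = 1/(-20*(1 - 20/3)/3) = 1/(-20/3*(-17/3)) = 1/(340/9) = 9/340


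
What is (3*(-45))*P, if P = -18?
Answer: 2430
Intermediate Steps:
(3*(-45))*P = (3*(-45))*(-18) = -135*(-18) = 2430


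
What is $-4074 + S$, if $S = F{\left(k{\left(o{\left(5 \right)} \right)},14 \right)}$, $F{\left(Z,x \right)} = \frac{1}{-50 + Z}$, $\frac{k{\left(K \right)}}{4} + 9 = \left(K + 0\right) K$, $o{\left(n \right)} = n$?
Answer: $- \frac{57035}{14} \approx -4073.9$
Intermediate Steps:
$k{\left(K \right)} = -36 + 4 K^{2}$ ($k{\left(K \right)} = -36 + 4 \left(K + 0\right) K = -36 + 4 K K = -36 + 4 K^{2}$)
$S = \frac{1}{14}$ ($S = \frac{1}{-50 - \left(36 - 4 \cdot 5^{2}\right)} = \frac{1}{-50 + \left(-36 + 4 \cdot 25\right)} = \frac{1}{-50 + \left(-36 + 100\right)} = \frac{1}{-50 + 64} = \frac{1}{14} \approx 0.071429$)
$-4074 + S = -4074 + \frac{1}{14} = - \frac{57035}{14}$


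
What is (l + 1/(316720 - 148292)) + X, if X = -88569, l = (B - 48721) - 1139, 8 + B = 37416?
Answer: -17014764987/168428 ≈ -1.0102e+5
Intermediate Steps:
B = 37408 (B = -8 + 37416 = 37408)
l = -12452 (l = (37408 - 48721) - 1139 = -11313 - 1139 = -12452)
(l + 1/(316720 - 148292)) + X = (-12452 + 1/(316720 - 148292)) - 88569 = (-12452 + 1/168428) - 88569 = -2097265455/168428 - 88569 = -17014764987/168428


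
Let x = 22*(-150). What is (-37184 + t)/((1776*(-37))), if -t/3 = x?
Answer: 6821/16428 ≈ 0.41521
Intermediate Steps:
x = -3300
t = 9900 (t = -3*(-3300) = 9900)
(-37184 + t)/((1776*(-37))) = (-37184 + 9900)/((1776*(-37))) = -27284/(-65712) = -27284*(-1/65712) = 6821/16428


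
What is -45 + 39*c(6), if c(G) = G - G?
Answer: -45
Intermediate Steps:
c(G) = 0
-45 + 39*c(6) = -45 + 39*0 = -45 + 0 = -45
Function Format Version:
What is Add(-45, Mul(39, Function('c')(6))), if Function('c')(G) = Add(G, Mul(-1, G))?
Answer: -45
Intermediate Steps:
Function('c')(G) = 0
Add(-45, Mul(39, Function('c')(6))) = Add(-45, Mul(39, 0)) = Add(-45, 0) = -45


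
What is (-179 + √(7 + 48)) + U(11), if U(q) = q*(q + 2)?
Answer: -36 + √55 ≈ -28.584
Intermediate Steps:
U(q) = q*(2 + q)
(-179 + √(7 + 48)) + U(11) = (-179 + √(7 + 48)) + 11*(2 + 11) = (-179 + √55) + 11*13 = (-179 + √55) + 143 = -36 + √55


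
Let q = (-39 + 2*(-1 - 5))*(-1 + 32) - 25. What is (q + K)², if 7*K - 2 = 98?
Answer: 124144164/49 ≈ 2.5336e+6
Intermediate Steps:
K = 100/7 (K = 2/7 + (⅐)*98 = 2/7 + 14 = 100/7 ≈ 14.286)
q = -1606 (q = (-39 + 2*(-6))*31 - 25 = (-39 - 12)*31 - 25 = -51*31 - 25 = -1581 - 25 = -1606)
(q + K)² = (-1606 + 100/7)² = (-11142/7)² = 124144164/49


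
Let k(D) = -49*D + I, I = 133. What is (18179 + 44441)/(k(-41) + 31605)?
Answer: 62620/33747 ≈ 1.8556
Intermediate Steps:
k(D) = 133 - 49*D (k(D) = -49*D + 133 = 133 - 49*D)
(18179 + 44441)/(k(-41) + 31605) = (18179 + 44441)/((133 - 49*(-41)) + 31605) = 62620/((133 + 2009) + 31605) = 62620/(2142 + 31605) = 62620/33747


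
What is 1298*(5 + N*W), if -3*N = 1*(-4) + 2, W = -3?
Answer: 3894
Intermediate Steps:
N = 2/3 (N = -(1*(-4) + 2)/3 = -(-4 + 2)/3 = -1/3*(-2) = 2/3 ≈ 0.66667)
1298*(5 + N*W) = 1298*(5 + (2/3)*(-3)) = 1298*(5 - 2) = 1298*3 = 3894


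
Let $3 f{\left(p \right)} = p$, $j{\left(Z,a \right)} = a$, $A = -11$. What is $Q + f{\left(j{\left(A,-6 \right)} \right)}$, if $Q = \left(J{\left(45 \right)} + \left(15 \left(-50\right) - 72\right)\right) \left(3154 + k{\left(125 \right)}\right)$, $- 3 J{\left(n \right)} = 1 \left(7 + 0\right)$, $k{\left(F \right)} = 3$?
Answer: $- \frac{7807267}{3} \approx -2.6024 \cdot 10^{6}$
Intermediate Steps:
$J{\left(n \right)} = - \frac{7}{3}$ ($J{\left(n \right)} = - \frac{1 \left(7 + 0\right)}{3} = - \frac{1 \cdot 7}{3} = \left(- \frac{1}{3}\right) 7 = - \frac{7}{3}$)
$f{\left(p \right)} = \frac{p}{3}$
$Q = - \frac{7807261}{3}$ ($Q = \left(- \frac{7}{3} + \left(15 \left(-50\right) - 72\right)\right) \left(3154 + 3\right) = \left(- \frac{7}{3} - 822\right) 3157 = \left(- \frac{2473}{3}\right) 3157 = - \frac{7807261}{3} \approx -2.6024 \cdot 10^{6}$)
$Q + f{\left(j{\left(A,-6 \right)} \right)} = - \frac{7807261}{3} + \frac{1}{3} \left(-6\right) = - \frac{7807261}{3} - 2 = - \frac{7807267}{3}$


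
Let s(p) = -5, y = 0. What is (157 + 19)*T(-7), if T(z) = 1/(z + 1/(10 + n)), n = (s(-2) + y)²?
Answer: -1540/61 ≈ -25.246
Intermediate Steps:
n = 25 (n = (-5 + 0)² = (-5)² = 25)
T(z) = 1/(1/35 + z) (T(z) = 1/(z + 1/(10 + 25)) = 1/(z + 1/35) = 1/(1/35 + z))
(157 + 19)*T(-7) = (157 + 19)*(35/(1 + 35*(-7))) = 176*(35/(1 - 245)) = 176*(35/(-244)) = 176*(35*(-1/244)) = 176*(-35/244) = -1540/61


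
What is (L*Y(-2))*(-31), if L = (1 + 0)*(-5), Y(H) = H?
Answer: -310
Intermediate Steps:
L = -5 (L = 1*(-5) = -5)
(L*Y(-2))*(-31) = -5*(-2)*(-31) = 10*(-31) = -310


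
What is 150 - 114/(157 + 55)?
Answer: 15843/106 ≈ 149.46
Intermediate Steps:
150 - 114/(157 + 55) = 150 - 114/212 = 150 + (1/212)*(-114) = 150 - 57/106 = 15843/106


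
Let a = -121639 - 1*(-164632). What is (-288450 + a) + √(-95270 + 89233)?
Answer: -245457 + I*√6037 ≈ -2.4546e+5 + 77.698*I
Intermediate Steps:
a = 42993 (a = -121639 + 164632 = 42993)
(-288450 + a) + √(-95270 + 89233) = (-288450 + 42993) + √(-95270 + 89233) = -245457 + √(-6037) = -245457 + I*√6037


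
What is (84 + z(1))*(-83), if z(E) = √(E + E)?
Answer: -6972 - 83*√2 ≈ -7089.4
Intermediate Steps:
z(E) = √2*√E (z(E) = √(2*E) = √2*√E)
(84 + z(1))*(-83) = (84 + √2*√1)*(-83) = (84 + √2*1)*(-83) = (84 + √2)*(-83) = -6972 - 83*√2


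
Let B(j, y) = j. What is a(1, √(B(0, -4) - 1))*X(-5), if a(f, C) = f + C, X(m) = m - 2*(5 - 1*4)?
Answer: -7 - 7*I ≈ -7.0 - 7.0*I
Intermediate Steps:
X(m) = -2 + m (X(m) = m - 2*(5 - 4) = m - 2*1 = m - 2 = -2 + m)
a(f, C) = C + f
a(1, √(B(0, -4) - 1))*X(-5) = (√(0 - 1) + 1)*(-2 - 5) = (√(-1) + 1)*(-7) = (I + 1)*(-7) = (1 + I)*(-7) = -7 - 7*I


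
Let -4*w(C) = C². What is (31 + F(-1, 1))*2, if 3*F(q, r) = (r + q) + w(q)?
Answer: 371/6 ≈ 61.833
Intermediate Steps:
w(C) = -C²/4
F(q, r) = -q²/12 + q/3 + r/3 (F(q, r) = ((r + q) - q²/4)/3 = ((q + r) - q²/4)/3 = (q + r - q²/4)/3 = -q²/12 + q/3 + r/3)
(31 + F(-1, 1))*2 = (31 + (-1/12*(-1)² + (⅓)*(-1) + (⅓)*1))*2 = (31 + (-1/12*1 - ⅓ + ⅓))*2 = (31 + (-1/12 - ⅓ + ⅓))*2 = (31 - 1/12)*2 = (371/12)*2 = 371/6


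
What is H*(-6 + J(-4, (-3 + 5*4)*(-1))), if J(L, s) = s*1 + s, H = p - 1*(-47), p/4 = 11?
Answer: -3640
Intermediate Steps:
p = 44 (p = 4*11 = 44)
H = 91 (H = 44 - 1*(-47) = 44 + 47 = 91)
J(L, s) = 2*s (J(L, s) = s + s = 2*s)
H*(-6 + J(-4, (-3 + 5*4)*(-1))) = 91*(-6 + 2*((-3 + 5*4)*(-1))) = 91*(-6 + 2*((-3 + 20)*(-1))) = 91*(-6 + 2*(17*(-1))) = 91*(-6 + 2*(-17)) = 91*(-6 - 34) = 91*(-40) = -3640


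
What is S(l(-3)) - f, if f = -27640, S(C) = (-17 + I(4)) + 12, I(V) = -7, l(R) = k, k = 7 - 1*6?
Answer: 27628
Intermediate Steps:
k = 1 (k = 7 - 6 = 1)
l(R) = 1
S(C) = -12 (S(C) = (-17 - 7) + 12 = -24 + 12 = -12)
S(l(-3)) - f = -12 - 1*(-27640) = -12 + 27640 = 27628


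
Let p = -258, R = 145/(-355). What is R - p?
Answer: 18289/71 ≈ 257.59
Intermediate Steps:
R = -29/71 (R = 145*(-1/355) = -29/71 ≈ -0.40845)
R - p = -29/71 - 1*(-258) = -29/71 + 258 = 18289/71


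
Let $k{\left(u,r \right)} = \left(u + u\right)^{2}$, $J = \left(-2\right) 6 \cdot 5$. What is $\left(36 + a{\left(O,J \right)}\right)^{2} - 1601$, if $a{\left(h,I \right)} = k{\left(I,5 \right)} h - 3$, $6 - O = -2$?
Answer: $13278642688$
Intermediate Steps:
$J = -60$ ($J = \left(-12\right) 5 = -60$)
$k{\left(u,r \right)} = 4 u^{2}$ ($k{\left(u,r \right)} = \left(2 u\right)^{2} = 4 u^{2}$)
$O = 8$ ($O = 6 - -2 = 6 + 2 = 8$)
$a{\left(h,I \right)} = -3 + 4 h I^{2}$ ($a{\left(h,I \right)} = 4 I^{2} h - 3 = 4 h I^{2} - 3 = -3 + 4 h I^{2}$)
$\left(36 + a{\left(O,J \right)}\right)^{2} - 1601 = \left(36 - \left(3 - 32 \left(-60\right)^{2}\right)\right)^{2} - 1601 = \left(36 - \left(3 - 115200\right)\right)^{2} - 1601 = \left(36 + \left(-3 + 115200\right)\right)^{2} - 1601 = \left(36 + 115197\right)^{2} - 1601 = 115233^{2} - 1601 = 13278644289 - 1601 = 13278642688$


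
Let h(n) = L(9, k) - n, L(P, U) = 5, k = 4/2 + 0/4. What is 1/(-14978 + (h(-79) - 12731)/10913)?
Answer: -10913/163467561 ≈ -6.6759e-5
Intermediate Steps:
k = 2 (k = 4*(½) + 0*(¼) = 2 + 0 = 2)
h(n) = 5 - n
1/(-14978 + (h(-79) - 12731)/10913) = 1/(-14978 + ((5 - 1*(-79)) - 12731)/10913) = 1/(-14978 + ((5 + 79) - 12731)*(1/10913)) = 1/(-14978 + (84 - 12731)*(1/10913)) = 1/(-14978 - 12647*1/10913) = 1/(-14978 - 12647/10913) = 1/(-163467561/10913) = -10913/163467561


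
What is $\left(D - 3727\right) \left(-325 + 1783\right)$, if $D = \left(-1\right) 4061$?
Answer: $-11354904$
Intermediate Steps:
$D = -4061$
$\left(D - 3727\right) \left(-325 + 1783\right) = \left(-4061 - 3727\right) \left(-325 + 1783\right) = \left(-7788\right) 1458 = -11354904$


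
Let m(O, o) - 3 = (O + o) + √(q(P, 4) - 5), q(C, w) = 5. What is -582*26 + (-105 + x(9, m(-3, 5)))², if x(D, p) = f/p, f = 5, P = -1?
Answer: -4316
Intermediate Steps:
m(O, o) = 3 + O + o (m(O, o) = 3 + ((O + o) + √(5 - 5)) = 3 + ((O + o) + √0) = 3 + ((O + o) + 0) = 3 + (O + o) = 3 + O + o)
x(D, p) = 5/p
-582*26 + (-105 + x(9, m(-3, 5)))² = -582*26 + (-105 + 5/(3 - 3 + 5))² = -15132 + (-105 + 5/5)² = -15132 + (-105 + 5*(⅕))² = -15132 + (-105 + 1)² = -15132 + (-104)² = -15132 + 10816 = -4316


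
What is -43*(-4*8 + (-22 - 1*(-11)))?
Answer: 1849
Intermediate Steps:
-43*(-4*8 + (-22 - 1*(-11))) = -43*(-32 + (-22 + 11)) = -43*(-32 - 11) = -43*(-43) = 1849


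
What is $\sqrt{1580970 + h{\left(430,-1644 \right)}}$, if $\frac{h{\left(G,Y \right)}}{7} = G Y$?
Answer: $i \sqrt{3367470} \approx 1835.1 i$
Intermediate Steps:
$h{\left(G,Y \right)} = 7 G Y$
$\sqrt{1580970 + h{\left(430,-1644 \right)}} = \sqrt{1580970 + 7 \cdot 430 \left(-1644\right)} = \sqrt{1580970 - 4948440} = \sqrt{-3367470} = i \sqrt{3367470}$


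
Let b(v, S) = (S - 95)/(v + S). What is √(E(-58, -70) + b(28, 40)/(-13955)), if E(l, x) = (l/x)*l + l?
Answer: I*√1169912231632795/3321290 ≈ 10.298*I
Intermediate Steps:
b(v, S) = (-95 + S)/(S + v)
E(l, x) = l + l²/x (E(l, x) = l²/x + l = l + l²/x)
√(E(-58, -70) + b(28, 40)/(-13955)) = √(-58*(-58 - 70)/(-70) + ((-95 + 40)/(40 + 28))/(-13955)) = √(-58*(-1/70)*(-128) + (-55/68)*(-1/13955)) = √(-3712/35 + ((1/68)*(-55))*(-1/13955)) = √(-3712/35 - 55/68*(-1/13955)) = √(-3712/35 + 11/189788) = √(-704492671/6642580) = I*√1169912231632795/3321290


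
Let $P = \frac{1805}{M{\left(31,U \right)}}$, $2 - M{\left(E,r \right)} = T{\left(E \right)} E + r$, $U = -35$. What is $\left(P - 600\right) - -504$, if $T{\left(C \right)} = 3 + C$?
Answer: $- \frac{99437}{1017} \approx -97.775$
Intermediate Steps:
$M{\left(E,r \right)} = 2 - r - E \left(3 + E\right)$ ($M{\left(E,r \right)} = 2 - \left(\left(3 + E\right) E + r\right) = 2 - \left(E \left(3 + E\right) + r\right) = 2 - \left(r + E \left(3 + E\right)\right) = 2 - r - E \left(3 + E\right)$)
$P = - \frac{1805}{1017}$ ($P = \frac{1805}{2 - -35 - 31 \left(3 + 31\right)} = \frac{1805}{2 + 35 - 31 \cdot 34} = \frac{1805}{2 + 35 - 1054} = \frac{1805}{-1017} = 1805 \left(- \frac{1}{1017}\right) = - \frac{1805}{1017} \approx -1.7748$)
$\left(P - 600\right) - -504 = \left(- \frac{1805}{1017} - 600\right) - -504 = \left(- \frac{1805}{1017} - 600\right) + 504 = - \frac{612005}{1017} + 504 = - \frac{99437}{1017}$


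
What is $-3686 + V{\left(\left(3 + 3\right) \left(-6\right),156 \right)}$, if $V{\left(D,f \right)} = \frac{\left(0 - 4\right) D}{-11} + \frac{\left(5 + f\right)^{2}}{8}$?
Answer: $- \frac{40389}{88} \approx -458.97$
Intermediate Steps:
$V{\left(D,f \right)} = \frac{\left(5 + f\right)^{2}}{8} + \frac{4 D}{11}$ ($V{\left(D,f \right)} = - 4 D \left(- \frac{1}{11}\right) + \left(5 + f\right)^{2} \cdot \frac{1}{8} = \frac{4 D}{11} + \frac{\left(5 + f\right)^{2}}{8} = \frac{\left(5 + f\right)^{2}}{8} + \frac{4 D}{11}$)
$-3686 + V{\left(\left(3 + 3\right) \left(-6\right),156 \right)} = -3686 + \left(\frac{\left(5 + 156\right)^{2}}{8} + \frac{4 \left(3 + 3\right) \left(-6\right)}{11}\right) = -3686 + \left(\frac{161^{2}}{8} + \frac{4 \cdot 6 \left(-6\right)}{11}\right) = -3686 + \left(\frac{1}{8} \cdot 25921 + \frac{4}{11} \left(-36\right)\right) = -3686 + \left(\frac{25921}{8} - \frac{144}{11}\right) = -3686 + \frac{283979}{88} = - \frac{40389}{88}$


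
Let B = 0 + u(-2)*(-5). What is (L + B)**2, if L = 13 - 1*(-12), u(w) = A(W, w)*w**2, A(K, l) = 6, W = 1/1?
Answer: 9025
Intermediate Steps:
W = 1 (W = 1*1 = 1)
u(w) = 6*w**2
B = -120 (B = 0 + (6*(-2)**2)*(-5) = 0 + (6*4)*(-5) = 0 + 24*(-5) = 0 - 120 = -120)
L = 25 (L = 13 + 12 = 25)
(L + B)**2 = (25 - 120)**2 = (-95)**2 = 9025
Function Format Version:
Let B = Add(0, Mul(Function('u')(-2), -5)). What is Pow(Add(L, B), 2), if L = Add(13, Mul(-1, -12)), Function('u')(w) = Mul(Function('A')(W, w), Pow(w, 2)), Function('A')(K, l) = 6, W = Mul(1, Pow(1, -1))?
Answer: 9025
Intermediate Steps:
W = 1 (W = Mul(1, 1) = 1)
Function('u')(w) = Mul(6, Pow(w, 2))
B = -120 (B = Add(0, Mul(Mul(6, Pow(-2, 2)), -5)) = Add(0, Mul(Mul(6, 4), -5)) = Add(0, Mul(24, -5)) = Add(0, -120) = -120)
L = 25 (L = Add(13, 12) = 25)
Pow(Add(L, B), 2) = Pow(Add(25, -120), 2) = Pow(-95, 2) = 9025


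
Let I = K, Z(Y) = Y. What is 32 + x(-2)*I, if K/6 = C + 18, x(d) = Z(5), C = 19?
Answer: 1142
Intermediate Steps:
x(d) = 5
K = 222 (K = 6*(19 + 18) = 6*37 = 222)
I = 222
32 + x(-2)*I = 32 + 5*222 = 32 + 1110 = 1142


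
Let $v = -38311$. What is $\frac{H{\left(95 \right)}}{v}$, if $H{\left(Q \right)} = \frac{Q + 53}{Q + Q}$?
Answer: $- \frac{74}{3639545} \approx -2.0332 \cdot 10^{-5}$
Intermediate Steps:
$H{\left(Q \right)} = \frac{53 + Q}{2 Q}$
$\frac{H{\left(95 \right)}}{v} = \frac{\frac{1}{2} \cdot \frac{1}{95} \left(53 + 95\right)}{-38311} = \frac{1}{2} \cdot \frac{1}{95} \cdot 148 \left(- \frac{1}{38311}\right) = \frac{74}{95} \left(- \frac{1}{38311}\right) = - \frac{74}{3639545}$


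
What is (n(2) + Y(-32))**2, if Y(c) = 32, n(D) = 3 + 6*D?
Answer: 2209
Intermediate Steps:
(n(2) + Y(-32))**2 = ((3 + 6*2) + 32)**2 = ((3 + 12) + 32)**2 = (15 + 32)**2 = 47**2 = 2209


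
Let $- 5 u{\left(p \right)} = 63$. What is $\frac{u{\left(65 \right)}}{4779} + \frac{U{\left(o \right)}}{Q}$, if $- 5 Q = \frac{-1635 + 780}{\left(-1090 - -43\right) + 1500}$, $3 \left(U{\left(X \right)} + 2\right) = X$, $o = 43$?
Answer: $\frac{549344}{16815} \approx 32.67$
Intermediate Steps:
$U{\left(X \right)} = -2 + \frac{X}{3}$
$u{\left(p \right)} = - \frac{63}{5}$ ($u{\left(p \right)} = \left(- \frac{1}{5}\right) 63 = - \frac{63}{5}$)
$Q = \frac{57}{151}$ ($Q = - \frac{\left(-1635 + 780\right) \frac{1}{\left(-1090 - -43\right) + 1500}}{5} = - \frac{\left(-855\right) \frac{1}{\left(-1090 + 43\right) + 1500}}{5} = - \frac{\left(-855\right) \frac{1}{-1047 + 1500}}{5} = - \frac{\left(-855\right) \frac{1}{453}}{5} = \left(- \frac{1}{5}\right) \left(- \frac{285}{151}\right) = \frac{57}{151} \approx 0.37748$)
$\frac{u{\left(65 \right)}}{4779} + \frac{U{\left(o \right)}}{Q} = - \frac{63}{5 \cdot 4779} + \frac{-2 + \frac{1}{3} \cdot 43}{\frac{57}{151}} = \left(- \frac{63}{5}\right) \frac{1}{4779} + \left(-2 + \frac{43}{3}\right) \frac{151}{57} = - \frac{7}{2655} + \frac{37}{3} \cdot \frac{151}{57} = - \frac{7}{2655} + \frac{5587}{171} = \frac{549344}{16815}$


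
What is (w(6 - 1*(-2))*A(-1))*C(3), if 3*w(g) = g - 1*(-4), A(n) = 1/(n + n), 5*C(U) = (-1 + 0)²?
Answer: -⅖ ≈ -0.40000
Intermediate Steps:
C(U) = ⅕ (C(U) = (-1 + 0)²/5 = (⅕)*(-1)² = (⅕)*1 = ⅕)
A(n) = 1/(2*n)
w(g) = 4/3 + g/3 (w(g) = (g - 1*(-4))/3 = (g + 4)/3 = (4 + g)/3 = 4/3 + g/3)
(w(6 - 1*(-2))*A(-1))*C(3) = ((4/3 + (6 - 1*(-2))/3)*((½)/(-1)))*(⅕) = ((4/3 + (6 + 2)/3)*((½)*(-1)))*(⅕) = ((4/3 + (⅓)*8)*(-½))*(⅕) = ((4/3 + 8/3)*(-½))*(⅕) = (4*(-½))*(⅕) = -2*⅕ = -⅖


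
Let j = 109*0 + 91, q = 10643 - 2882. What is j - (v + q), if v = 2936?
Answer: -10606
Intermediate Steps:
q = 7761
j = 91 (j = 0 + 91 = 91)
j - (v + q) = 91 - (2936 + 7761) = 91 - 1*10697 = 91 - 10697 = -10606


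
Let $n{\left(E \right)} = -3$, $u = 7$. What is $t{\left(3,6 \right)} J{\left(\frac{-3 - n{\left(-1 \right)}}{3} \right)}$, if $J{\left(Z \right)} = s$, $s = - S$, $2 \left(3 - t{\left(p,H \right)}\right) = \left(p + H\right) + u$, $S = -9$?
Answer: $-45$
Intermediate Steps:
$t{\left(p,H \right)} = - \frac{1}{2} - \frac{H}{2} - \frac{p}{2}$ ($t{\left(p,H \right)} = 3 - \frac{\left(p + H\right) + 7}{2} = 3 - \frac{\left(H + p\right) + 7}{2} = 3 - \frac{7 + H + p}{2} = 3 - \left(\frac{7}{2} + \frac{H}{2} + \frac{p}{2}\right) = - \frac{1}{2} - \frac{H}{2} - \frac{p}{2}$)
$s = 9$ ($s = \left(-1\right) \left(-9\right) = 9$)
$J{\left(Z \right)} = 9$
$t{\left(3,6 \right)} J{\left(\frac{-3 - n{\left(-1 \right)}}{3} \right)} = \left(- \frac{1}{2} - 3 - \frac{3}{2}\right) 9 = \left(-5\right) 9 = -45$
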